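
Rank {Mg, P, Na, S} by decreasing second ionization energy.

Na > S > P > Mg

IE_2 is the cost of taking one more electron from the +1 cation: Mg⁺ still has 1 valence electron; P⁺ still has 4 valence electrons; Na⁺ is the bare [Ne] core; S⁺ still has 5 valence electrons.
Breaking into a closed-shell core is much more expensive than removing a leftover valence electron — Na has the largest IE_2 here.
Valence configurations: Mg⁺ [Ne]3s¹, P⁺ [Ne]3s²3p², S⁺ [Ne]3s²3p³.
Approximate IE_2 values (kJ/mol): Mg 1451, P 1907, Na 4562, S 2252.
So the second ionization energies run Mg < P < S < Na.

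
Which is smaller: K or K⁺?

K⁺

Forming K⁺ removes 1 electron from K. Fewer electrons for the same nuclear charge means less shielding and a higher Z_eff on the remaining electrons, and for main-group metals the entire outer shell is lost.
A cation is smaller than its parent atom: K⁺ < K.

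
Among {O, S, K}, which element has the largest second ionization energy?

The second ionization energy removes an electron from the +1 ion. For each element: O⁺ still has 5 valence electrons; S⁺ still has 5 valence electrons; K⁺ is the bare [Ar] core.
Usually core removal costs more than valence removal, but here the competition is close: a tightly held n=2 valence electron can cost more to remove than an n=3 core electron, so the actual values have to decide it.
Valence configurations: O⁺ [He]2s²2p³, S⁺ [Ne]3s²3p³.
The numbers (kJ/mol): O 3388, S 2252, K 3052.
So the second ionization energies run S < K < O.

O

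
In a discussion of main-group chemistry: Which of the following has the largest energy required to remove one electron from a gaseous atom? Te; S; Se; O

O is in period 2, group 16; S is in period 3, group 16; Se is in period 4, group 16; Te is in period 5, group 16.
IE₁ increases left→right with effective nuclear charge and decreases top→bottom as the valence shell moves farther out.
All are in group 16, so first ionization energy increases up the group.
The largest energy required to remove one electron from a gaseous atom among these belongs to O.

O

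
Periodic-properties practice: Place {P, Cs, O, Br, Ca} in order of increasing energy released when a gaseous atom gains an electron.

Adding an electron releases more energy for atoms nearer the top right (short of the noble gases).
Here both period and group differ, so the two effects have to be weighed against each other.
Cs > Ca: this pair runs against the simple trend — see the exception note.
P > Cs: relative to Cs, both the across-period and down-group shifts push P's electron affinity up.
O > P: relative to P, both the across-period and down-group shifts push O's electron affinity up.
Br > O: period and group pull opposite ways; the across-period shift dominates (325 vs 141 kJ/mol).
Note the exception: Cs has a higher electron affinity than Ca, contrary to the simple trend — adding an electron to Ca (ns²) has to open a new, higher-energy np subshell, which is unfavourable.
For reference (kJ/mol): O 141, P 72, Ca 2, Br 325, Cs 46.
So from lowest to highest: Ca < Cs < P < O < Br.

Ca < Cs < P < O < Br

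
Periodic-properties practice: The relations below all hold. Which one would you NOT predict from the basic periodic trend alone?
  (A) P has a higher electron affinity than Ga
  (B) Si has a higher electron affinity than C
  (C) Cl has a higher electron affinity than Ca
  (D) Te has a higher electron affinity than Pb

(B)

The general trend: electron affinity increases across a period and decreases down a group.
(A) P (period 3, group 15) vs Ga (period 4, group 13): the stated order agrees with the simple trend.
(B) Si (period 3, group 14) vs C (period 2, group 14): the stated order contradicts the simple trend.
(C) Cl (period 3, group 17) vs Ca (period 4, group 2): the stated order agrees with the simple trend.
(D) Te (period 5, group 16) vs Pb (period 6, group 14): the stated order agrees with the simple trend.
The exception is (B): Si's larger, more diffuse 3p orbitals accept an added electron slightly more readily than C's compact 2p.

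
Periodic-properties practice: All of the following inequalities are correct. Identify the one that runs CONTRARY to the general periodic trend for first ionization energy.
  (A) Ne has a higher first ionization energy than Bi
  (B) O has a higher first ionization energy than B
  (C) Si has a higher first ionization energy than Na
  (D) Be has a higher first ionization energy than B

The general trend: first ionization energy increases across a period and decreases down a group.
(A) Ne (period 2, group 18) vs Bi (period 6, group 15): the stated order agrees with the simple trend.
(B) O (period 2, group 16) vs B (period 2, group 13): the stated order agrees with the simple trend.
(C) Si (period 3, group 14) vs Na (period 3, group 1): the stated order agrees with the simple trend.
(D) Be (period 2, group 2) vs B (period 2, group 13): the stated order contradicts the simple trend.
The exception is (D): removing B's lone 2p electron is easier than breaking Be's filled 2s².

(D)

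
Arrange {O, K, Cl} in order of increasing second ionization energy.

Cl < K < O

The second ionization energy removes an electron from the +1 ion. For each element: O⁺ still has 5 valence electrons; K⁺ is the bare [Ar] core; Cl⁺ still has 6 valence electrons.
Usually core removal costs more than valence removal, but here the competition is close: a tightly held n=2 valence electron can cost more to remove than an n=3 core electron, so the actual values have to decide it.
Valence configurations: O⁺ [He]2s²2p³, Cl⁺ [Ne]3s²3p⁴.
Tabulated IE_2 (kJ/mol): O 3388, K 3052, Cl 2298.
Putting it together, IE_2: Cl < K < O.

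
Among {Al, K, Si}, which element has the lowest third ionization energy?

Al

IE_3 is the cost of taking one more electron from the +2 cation: Al²⁺ still has 1 valence electron; K²⁺ is already 1 electron into the core; Si²⁺ still has 2 valence electrons.
Breaking into a closed-shell core is much more expensive than removing a leftover valence electron — K has the largest IE_3 here.
Valence configurations: Al²⁺ [Ne]3s¹, Si²⁺ [Ne]3s².
The numbers (kJ/mol): Al 2745, K 4420, Si 3232.
Putting it together, IE_3: Al < Si < K.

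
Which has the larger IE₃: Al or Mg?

Mg

IE_3 is the cost of taking one more electron from the +2 cation: Al²⁺ still has 1 valence electron; Mg²⁺ is the bare [Ne] core.
Breaking into a closed-shell core is much more expensive than removing a leftover valence electron — Mg has the largest IE_3 here.
Tabulated IE_3 (kJ/mol): Al 2745, Mg 7733.
Hence IE_3: Al < Mg.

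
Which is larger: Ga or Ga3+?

Ga

Forming Ga3+ removes 3 electrons from Ga. Fewer electrons for the same nuclear charge means less shielding and a higher Z_eff on the remaining electrons, and for main-group metals the entire outer shell is lost.
A cation is smaller than its parent atom: Ga3+ < Ga.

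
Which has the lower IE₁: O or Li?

First ionization energy rises across a period (greater Z_eff holds electrons more tightly) and falls down a group (valence electrons are farther from the nucleus).
All lie in period 2, so first ionization energy increases left to right.
So Li has the lower IE₁ (Li < O).

Li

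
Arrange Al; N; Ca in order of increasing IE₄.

Ca, N, Al

IE_4 is the cost of taking one more electron from the +3 cation: Al³⁺ is the bare [Ne] core; N³⁺ still has 2 valence electrons; Ca³⁺ is already 1 electron into the core.
Usually core removal costs more than valence removal, but here the competition is close: a tightly held n=2 valence electron can cost more to remove than an n=3 core electron, so the actual values have to decide it.
The numbers (kJ/mol): Al 11577, N 7475, Ca 6491.
So the fourth ionization energies run Ca < N < Al.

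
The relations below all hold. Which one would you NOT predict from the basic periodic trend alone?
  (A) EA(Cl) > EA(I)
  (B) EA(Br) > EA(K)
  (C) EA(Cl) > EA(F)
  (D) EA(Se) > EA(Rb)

The general trend: electron affinity increases across a period and decreases down a group.
(A) Cl (period 3, group 17) vs I (period 5, group 17): the stated order agrees with the simple trend.
(B) Br (period 4, group 17) vs K (period 4, group 1): the stated order agrees with the simple trend.
(C) Cl (period 3, group 17) vs F (period 2, group 17): the stated order contradicts the simple trend.
(D) Se (period 4, group 16) vs Rb (period 5, group 1): the stated order agrees with the simple trend.
The exception is (C): F's small 2p subshell makes the incoming electron feel strong e⁻–e⁻ repulsion, so Cl actually releases more energy on gaining an electron.

(C)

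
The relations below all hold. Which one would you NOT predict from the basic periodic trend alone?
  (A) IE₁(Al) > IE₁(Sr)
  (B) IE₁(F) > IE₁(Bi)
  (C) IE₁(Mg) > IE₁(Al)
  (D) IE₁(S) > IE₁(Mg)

The general trend: IE₁ increases across a period and decreases down a group.
(A) Al (period 3, group 13) vs Sr (period 5, group 2): the stated order agrees with the simple trend.
(B) F (period 2, group 17) vs Bi (period 6, group 15): the stated order agrees with the simple trend.
(C) Mg (period 3, group 2) vs Al (period 3, group 13): the stated order contradicts the simple trend.
(D) S (period 3, group 16) vs Mg (period 3, group 2): the stated order agrees with the simple trend.
The exception is (C): Al's single 3p electron is easier to remove than one from Mg's filled 3s².

(C)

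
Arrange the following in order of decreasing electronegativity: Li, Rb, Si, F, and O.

F > O > Si > Li > Rb

Li is in period 2, group 1; O is in period 2, group 16; F is in period 2, group 17; Si is in period 3, group 14; Rb is in period 5, group 1.
EN rises left→right (higher Z_eff, smaller atoms) and falls top→bottom (larger, more shielded atoms).
Here both period and group differ, so the two effects have to be weighed against each other.
Li > Rb: Li sits above Rb in group 1, so the down-group effect alone puts Li higher.
Si > Li: period and group pull opposite ways; the across-period shift dominates (1.90 vs 0.98).
O > Si: relative to Si, both the across-period and down-group shifts push O's electronegativity up.
F > O: F lies to the right of O in period 2, so the across-period effect alone puts F higher.
Approximate values (Pauling): Li 0.98, O 3.44, F 3.98, Si 1.90, Rb 0.82.
So from highest to lowest: F > O > Si > Li > Rb.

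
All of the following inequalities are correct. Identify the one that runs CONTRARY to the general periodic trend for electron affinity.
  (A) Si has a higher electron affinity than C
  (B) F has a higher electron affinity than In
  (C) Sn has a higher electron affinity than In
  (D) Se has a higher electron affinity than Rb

The general trend: electron affinity increases across a period and decreases down a group.
(A) Si (period 3, group 14) vs C (period 2, group 14): the stated order contradicts the simple trend.
(B) F (period 2, group 17) vs In (period 5, group 13): the stated order agrees with the simple trend.
(C) Sn (period 5, group 14) vs In (period 5, group 13): the stated order agrees with the simple trend.
(D) Se (period 4, group 16) vs Rb (period 5, group 1): the stated order agrees with the simple trend.
The exception is (A): Si's larger, more diffuse 3p orbitals accept an added electron slightly more readily than C's compact 2p.

(A)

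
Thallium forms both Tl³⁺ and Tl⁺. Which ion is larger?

Both ions have Z = 81 protons, but Tl³⁺ has lost more electrons, so its remaining electrons feel a larger effective nuclear charge per electron and are pulled in more tightly.
Higher positive charge → smaller ion, so Tl⁺ > Tl³⁺.

Tl⁺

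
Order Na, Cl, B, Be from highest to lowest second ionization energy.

Consider each +1 ion: Na⁺ is the bare [Ne] core; Cl⁺ still has 6 valence electrons; B⁺ still has 2 valence electrons; Be⁺ still has 1 valence electron.
Core electrons are held far more tightly than valence electrons, so Na tops the IE_2 order.
Valence configurations: Cl⁺ [Ne]3s²3p⁴, B⁺ [He]2s², Be⁺ [He]2s¹.
The numbers (kJ/mol): Na 4562, Cl 2298, B 2427, Be 1757.
So the second ionization energies run Be < Cl < B < Na.

Na > B > Cl > Be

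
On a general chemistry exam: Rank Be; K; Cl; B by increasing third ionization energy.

B, Cl, K, Be

After 2 electrons have been removed, what remains? Be²⁺ is the bare [He] core; K²⁺ is already 1 electron into the core; Cl²⁺ still has 5 valence electrons; B²⁺ still has 1 valence electron.
Pulling an electron out of a noble-gas core costs far more than removing a remaining valence electron, so K and Be sit at the high end of IE_3.
Valence configurations: Cl²⁺ [Ne]3s²3p³, B²⁺ [He]2s¹.
Tabulated IE_3 (kJ/mol): Be 14849, K 4420, Cl 3822, B 3660.
Hence IE_3: B < Cl < K < Be.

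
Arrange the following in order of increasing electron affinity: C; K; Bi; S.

Electron affinity generally becomes more exothermic across a period toward the halogens and less exothermic down a group.
Neither a single period nor a single group — weigh both effects.
Bi > K: period and group pull opposite ways; the across-period shift dominates (91 vs 48 kJ/mol).
C > Bi: the two effects oppose for this pair; the down-group effect wins (122 vs 91 kJ/mol).
S > C: the two effects oppose for this pair; the across-period effect wins (200 vs 122 kJ/mol).
Approximate values (kJ/mol): C 122, S 200, K 48, Bi 91.
So from lowest to highest: K < Bi < C < S.

K, Bi, C, S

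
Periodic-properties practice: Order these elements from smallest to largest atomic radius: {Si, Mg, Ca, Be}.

Be is in period 2, group 2; Mg is in period 3, group 2; Si is in period 3, group 14; Ca is in period 4, group 2.
Moving right in a period, electrons are added to the same shell under a stronger nuclear pull, so atoms get smaller; moving down, a new shell is opened and atoms get larger.
Neither a single period nor a single group — weigh both effects.
Si > Be: the two effects oppose for this pair; the down-group effect wins (116 vs 102 pm).
Mg > Si: Mg lies to the left of Si in period 3, so the across-period effect alone puts Mg larger.
Ca > Mg: they share group 2; the group trend gives Ca the larger value.
For reference (pm): Be 102, Mg 139, Si 116, Ca 171.
So from smallest to largest: Be < Si < Mg < Ca.

Be < Si < Mg < Ca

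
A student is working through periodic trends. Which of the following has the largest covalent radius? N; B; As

As

B is in period 2, group 13; N is in period 2, group 15; As is in period 4, group 15.
Radius decreases left→right (rising Z_eff, same n) and increases top→bottom (higher n).
These span different periods and groups, so the two trends combine.
B > N: both are in period 2; the period trend gives B the larger value.
As > B: the two effects oppose for this pair; the down-group effect wins (121 vs 85 pm).
Approximate values (pm): B 85, N 71, As 121.
The largest covalent radius among these belongs to As.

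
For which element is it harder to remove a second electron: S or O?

O

Consider each +1 ion: S⁺ still has 5 valence electrons; O⁺ still has 5 valence electrons.
All are still removing valence electrons, so compare the +1 ions as you would atoms: IE_2 generally rises across a period (higher Z_eff) and falls down a group (larger shell), subject to the usual subshell exceptions.
Valence configurations: S⁺ [Ne]3s²3p³, O⁺ [He]2s²2p³.
Tabulated IE_2 (kJ/mol): S 2252, O 3388.
Overall IE_2 order: S < O.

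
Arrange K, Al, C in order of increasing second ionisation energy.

Al < C < K

Consider each +1 ion: K⁺ is the bare [Ar] core; Al⁺ still has 2 valence electrons; C⁺ still has 3 valence electrons.
Pulling an electron out of a noble-gas core costs far more than removing a remaining valence electron, so K sits at the high end of IE_2.
Valence configurations: Al⁺ [Ne]3s², C⁺ [He]2s²2p¹.
The numbers (kJ/mol): K 3052, Al 1817, C 2353.
Hence IE_2: Al < C < K.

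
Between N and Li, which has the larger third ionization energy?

Li

The third ionization energy removes an electron from the +2 ion. For each element: N²⁺ still has 3 valence electrons; Li²⁺ is already 1 electron into the core.
Breaking into a closed-shell core is much more expensive than removing a leftover valence electron — Li has the largest IE_3 here.
Tabulated IE_3 (kJ/mol): N 4578, Li 11815.
Putting it together, IE_3: N < Li.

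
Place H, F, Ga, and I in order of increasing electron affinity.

Ga < H < I < F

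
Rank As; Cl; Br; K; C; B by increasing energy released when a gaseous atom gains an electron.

B, K, As, C, Br, Cl

B is in period 2, group 13; C is in period 2, group 14; Cl is in period 3, group 17; K is in period 4, group 1; As is in period 4, group 15; Br is in period 4, group 17.
Atoms with high Z_eff and room in the valence shell (especially the halogens) have the most exothermic electron affinities.
Neither a single period nor a single group — weigh both effects.
K > B: this pair runs against the simple trend — see the exception note.
As > K: both are in period 4; the period trend gives As the larger value.
C > As: period and group pull opposite ways; the down-group shift dominates (122 vs 78 kJ/mol).
Br > C: period and group pull opposite ways; the across-period shift dominates (325 vs 122 kJ/mol).
Cl > Br: Cl sits above Br in group 17, so the down-group effect alone puts Cl higher.
Note the exception: K has a higher electron affinity than B, contrary to the simple trend — B's ns²np¹ configuration gives only a small electron affinity — the sparsely filled np subshell binds an added electron weakly.
For reference (kJ/mol): B 27, C 122, Cl 349, K 48, As 78, Br 325.
So from lowest to highest: B < K < As < C < Br < Cl.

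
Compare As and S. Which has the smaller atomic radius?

S

S is in period 3, group 16; As is in period 4, group 15.
Atomic radius shrinks across a period as nuclear charge pulls the same shell inward, and grows down a group as new shells are added.
These span different periods and groups, so the two trends combine.
As > S: relative to S, both the across-period and down-group shifts push As's atomic radius up.
For reference (pm): S 103, As 121.
So S has the smaller atomic radius (S < As).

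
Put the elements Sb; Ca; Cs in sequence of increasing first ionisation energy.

Cs < Ca < Sb

Ca is in period 4, group 2; Sb is in period 5, group 15; Cs is in period 6, group 1.
First ionization energy rises across a period (greater Z_eff holds electrons more tightly) and falls down a group (valence electrons are farther from the nucleus).
Here both period and group differ, so the two effects have to be weighed against each other.
Ca > Cs: both effects reinforce here, so Ca is clearly the higher of the two.
Sb > Ca: period and group pull opposite ways; the across-period shift dominates (831 vs 590 kJ/mol).
Approximate values (kJ/mol): Ca 590, Sb 831, Cs 376.
So from lowest to highest: Cs < Ca < Sb.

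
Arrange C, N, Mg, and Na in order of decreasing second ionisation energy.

Na > N > C > Mg

IE_2 is the cost of taking one more electron from the +1 cation: C⁺ still has 3 valence electrons; N⁺ still has 4 valence electrons; Mg⁺ still has 1 valence electron; Na⁺ is the bare [Ne] core.
Breaking into a closed-shell core is much more expensive than removing a leftover valence electron — Na has the largest IE_2 here.
Valence configurations: C⁺ [He]2s²2p¹, N⁺ [He]2s²2p², Mg⁺ [Ne]3s¹.
The numbers (kJ/mol): C 2353, N 2856, Mg 1451, Na 4562.
Hence IE_2: Mg < C < N < Na.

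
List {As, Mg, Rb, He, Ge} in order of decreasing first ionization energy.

He is in period 1, group 18; Mg is in period 3, group 2; Ge is in period 4, group 14; As is in period 4, group 15; Rb is in period 5, group 1.
IE₁ increases left→right with effective nuclear charge and decreases top→bottom as the valence shell moves farther out.
Neither a single period nor a single group — weigh both effects.
Mg > Rb: both effects reinforce here, so Mg is clearly the higher of the two.
Ge > Mg: period and group pull opposite ways; the across-period shift dominates (762 vs 738 kJ/mol).
As > Ge: both are in period 4; the period trend gives As the larger value.
He > As: both effects reinforce here, so He is clearly the higher of the two.
For reference (kJ/mol): He 2372, Mg 738, Ge 762, As 947, Rb 403.
So from highest to lowest: He > As > Ge > Mg > Rb.

He > As > Ge > Mg > Rb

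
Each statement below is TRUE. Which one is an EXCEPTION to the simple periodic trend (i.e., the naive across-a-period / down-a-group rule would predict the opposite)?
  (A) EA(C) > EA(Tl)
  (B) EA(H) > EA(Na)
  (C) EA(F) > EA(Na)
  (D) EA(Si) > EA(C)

(D)

The general trend: electron affinity increases across a period and decreases down a group.
(A) C (period 2, group 14) vs Tl (period 6, group 13): the stated order agrees with the simple trend.
(B) H (period 1, group 1) vs Na (period 3, group 1): the stated order agrees with the simple trend.
(C) F (period 2, group 17) vs Na (period 3, group 1): the stated order agrees with the simple trend.
(D) Si (period 3, group 14) vs C (period 2, group 14): the stated order contradicts the simple trend.
The exception is (D): Si's larger, more diffuse 3p orbitals accept an added electron slightly more readily than C's compact 2p.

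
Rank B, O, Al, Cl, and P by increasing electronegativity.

EN rises left→right (higher Z_eff, smaller atoms) and falls top→bottom (larger, more shielded atoms).
Neither a single period nor a single group — weigh both effects.
B > Al: B sits above Al in group 13, so the down-group effect alone puts B higher.
P > B: period and group pull opposite ways; the across-period shift dominates (2.19 vs 2.04).
Cl > P: Cl lies to the right of P in period 3, so the across-period effect alone puts Cl higher.
O > Cl: the two effects oppose for this pair; the down-group effect wins (3.44 vs 3.16).
Tabulated electronegativity (Pauling): B 2.04, O 3.44, Al 1.61, P 2.19, Cl 3.16.
So from lowest to highest: Al < B < P < Cl < O.

Al < B < P < Cl < O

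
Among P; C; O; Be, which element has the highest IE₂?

After 1 electron has been removed, what remains? P⁺ still has 4 valence electrons; C⁺ still has 3 valence electrons; O⁺ still has 5 valence electrons; Be⁺ still has 1 valence electron.
All are still removing valence electrons, so compare the +1 ions as you would atoms: IE_2 generally rises across a period (higher Z_eff) and falls down a group (larger shell), subject to the usual subshell exceptions.
Valence configurations: P⁺ [Ne]3s²3p², C⁺ [He]2s²2p¹, O⁺ [He]2s²2p³, Be⁺ [He]2s¹.
Tabulated IE_2 (kJ/mol): P 1907, C 2353, O 3388, Be 1757.
Putting it together, IE_2: Be < P < C < O.

O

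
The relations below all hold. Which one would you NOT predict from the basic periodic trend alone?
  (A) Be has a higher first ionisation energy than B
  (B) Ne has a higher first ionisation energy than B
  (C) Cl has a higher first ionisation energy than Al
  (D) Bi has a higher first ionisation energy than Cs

(A)

The general trend: first ionisation energy increases across a period and decreases down a group.
(A) Be (period 2, group 2) vs B (period 2, group 13): the stated order contradicts the simple trend.
(B) Ne (period 2, group 18) vs B (period 2, group 13): the stated order agrees with the simple trend.
(C) Cl (period 3, group 17) vs Al (period 3, group 13): the stated order agrees with the simple trend.
(D) Bi (period 6, group 15) vs Cs (period 6, group 1): the stated order agrees with the simple trend.
The exception is (A): removing B's lone 2p electron is easier than breaking Be's filled 2s².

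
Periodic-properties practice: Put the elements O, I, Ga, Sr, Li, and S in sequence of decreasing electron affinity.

I > S > O > Li > Ga > Sr

Electron affinity generally becomes more exothermic across a period toward the halogens and less exothermic down a group.
Neither a single period nor a single group — weigh both effects.
Ga > Sr: both effects reinforce here, so Ga is clearly the higher of the two.
Li > Ga: the two effects oppose for this pair; the down-group effect wins (60 vs 29 kJ/mol).
O > Li: O lies to the right of Li in period 2, so the across-period effect alone puts O higher.
S > O: this pair runs against the simple trend — see the exception note.
I > S: the two effects oppose for this pair; the across-period effect wins (295 vs 200 kJ/mol).
Note the exception: S has a higher electron affinity than O, contrary to the simple trend — the compact 2p subshell of O repels the added electron more than S's larger 3p does.
Tabulated electron affinity (kJ/mol): Li 60, O 141, S 200, Ga 29, Sr 5, I 295.
So from highest to lowest: I > S > O > Li > Ga > Sr.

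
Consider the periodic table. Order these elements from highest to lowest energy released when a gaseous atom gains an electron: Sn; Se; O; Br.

Br > Se > O > Sn

O is in period 2, group 16; Se is in period 4, group 16; Br is in period 4, group 17; Sn is in period 5, group 14.
Atoms with high Z_eff and room in the valence shell (especially the halogens) have the most exothermic electron affinities.
Neither a single period nor a single group — weigh both effects.
O > Sn: both effects reinforce here, so O is clearly the higher of the two.
Se > O: this pair runs against the simple trend — see the exception note.
Br > Se: Br lies to the right of Se in period 4, so the across-period effect alone puts Br higher.
Note the exception: Se has a higher electron affinity than O, contrary to the simple trend — O's compact 2p subshell gives strong electron–electron repulsion on the added electron.
Tabulated electron affinity (kJ/mol): O 141, Se 195, Br 325, Sn 107.
So from highest to lowest: Br > Se > O > Sn.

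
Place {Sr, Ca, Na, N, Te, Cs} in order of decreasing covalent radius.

Radius decreases left→right (rising Z_eff, same n) and increases top→bottom (higher n).
These span different periods and groups, so the two trends combine.
Te > N: period and group pull opposite ways; the down-group shift dominates (136 vs 71 pm).
Na > Te: period and group pull opposite ways; the across-period shift dominates (155 vs 136 pm).
Ca > Na: the two effects oppose for this pair; the down-group effect wins (171 vs 155 pm).
Sr > Ca: Sr sits below Ca in group 2, so the down-group effect alone puts Sr larger.
Cs > Sr: both effects reinforce here, so Cs is clearly the larger of the two.
Approximate values (pm): N 71, Na 155, Ca 171, Sr 185, Te 136, Cs 232.
So from largest to smallest: Cs > Sr > Ca > Na > Te > N.

Cs > Sr > Ca > Na > Te > N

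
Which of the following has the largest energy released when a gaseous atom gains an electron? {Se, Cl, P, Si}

Atoms with high Z_eff and room in the valence shell (especially the halogens) have the most exothermic electron affinities.
These span different periods and groups, so the two trends combine.
Si > P: this pair runs against the simple trend — see the exception note.
Se > Si: period and group pull opposite ways; the across-period shift dominates (195 vs 134 kJ/mol).
Cl > Se: relative to Se, both the across-period and down-group shifts push Cl's electron affinity up.
Note the exception: Si has a higher electron affinity than P, contrary to the simple trend — adding an electron to P's half-filled 3p³ is unfavourable, so Si (3p²) has the more exothermic EA.
Approximate values (kJ/mol): Si 134, P 72, Cl 349, Se 195.
The largest energy released when a gaseous atom gains an electron among these belongs to Cl.

Cl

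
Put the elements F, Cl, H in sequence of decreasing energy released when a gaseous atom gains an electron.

H is in period 1, group 1; F is in period 2, group 17; Cl is in period 3, group 17.
Adding an electron releases more energy for atoms nearer the top right (short of the noble gases).
These span different periods and groups, so the two trends combine.
F > H: the two effects oppose for this pair; the across-period effect wins (328 vs 73 kJ/mol).
Cl > F: this pair runs against the simple trend — see the exception note.
Note the exception: Cl has a higher electron affinity than F, contrary to the simple trend — F's small 2p subshell makes the incoming electron feel strong e⁻–e⁻ repulsion, so Cl actually releases more energy on gaining an electron.
For reference (kJ/mol): H 73, F 328, Cl 349.
So from highest to lowest: Cl > F > H.

Cl > F > H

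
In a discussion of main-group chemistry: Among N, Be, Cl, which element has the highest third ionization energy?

Be

The third ionization energy removes an electron from the +2 ion. For each element: N²⁺ still has 3 valence electrons; Be²⁺ is the bare [He] core; Cl²⁺ still has 5 valence electrons.
Core electrons are held far more tightly than valence electrons, so Be tops the IE_3 order.
Valence configurations: N²⁺ [He]2s²2p¹, Cl²⁺ [Ne]3s²3p³.
Approximate IE_3 values (kJ/mol): N 4578, Be 14849, Cl 3822.
Hence IE_3: Cl < N < Be.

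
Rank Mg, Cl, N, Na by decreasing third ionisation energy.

Mg, Na, N, Cl

After 2 electrons have been removed, what remains? Mg²⁺ is the bare [Ne] core; Cl²⁺ still has 5 valence electrons; N²⁺ still has 3 valence electrons; Na²⁺ is already 1 electron into the core.
Core electrons are held far more tightly than valence electrons, so Na and Mg top the IE_3 order.
Valence configurations: Cl²⁺ [Ne]3s²3p³, N²⁺ [He]2s²2p¹.
Tabulated IE_3 (kJ/mol): Mg 7733, Cl 3822, N 4578, Na 6910.
Putting it together, IE_3: Cl < N < Na < Mg.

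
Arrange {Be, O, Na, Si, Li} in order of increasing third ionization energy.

After 2 electrons have been removed, what remains? Be²⁺ is the bare [He] core; O²⁺ still has 4 valence electrons; Na²⁺ is already 1 electron into the core; Si²⁺ still has 2 valence electrons; Li²⁺ is already 1 electron into the core.
Pulling an electron out of a noble-gas core costs far more than removing a remaining valence electron, so Na, Li and Be sit at the high end of IE_3.
Valence configurations: O²⁺ [He]2s²2p², Si²⁺ [Ne]3s².
Approximate IE_3 values (kJ/mol): Be 14849, O 5300, Na 6910, Si 3232, Li 11815.
Hence IE_3: Si < O < Na < Li < Be.

Si, O, Na, Li, Be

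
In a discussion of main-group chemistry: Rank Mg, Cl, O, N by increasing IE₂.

Mg < Cl < N < O

Consider each +1 ion: Mg⁺ still has 1 valence electron; Cl⁺ still has 6 valence electrons; O⁺ still has 5 valence electrons; N⁺ still has 4 valence electrons.
All are still removing valence electrons, so compare the +1 ions as you would atoms: IE_2 generally rises across a period (higher Z_eff) and falls down a group (larger shell), subject to the usual subshell exceptions.
Valence configurations: Mg⁺ [Ne]3s¹, Cl⁺ [Ne]3s²3p⁴, O⁺ [He]2s²2p³, N⁺ [He]2s²2p².
Tabulated IE_2 (kJ/mol): Mg 1451, Cl 2298, O 3388, N 2856.
Putting it together, IE_2: Mg < Cl < N < O.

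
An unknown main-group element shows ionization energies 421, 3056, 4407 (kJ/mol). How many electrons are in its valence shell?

Look for the largest jump between consecutive ionization energies: IE2/IE1 ≈ 7.3, far larger than any earlier ratio.
That jump marks the point where a core electron is being removed. So the atom has 1 valence electron.

1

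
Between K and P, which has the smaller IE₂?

IE_2 is the cost of taking one more electron from the +1 cation: K⁺ is the bare [Ar] core; P⁺ still has 4 valence electrons.
Breaking into a closed-shell core is much more expensive than removing a leftover valence electron — K has the largest IE_2 here.
Tabulated IE_2 (kJ/mol): K 3052, P 1907.
Hence IE_2: P < K.

P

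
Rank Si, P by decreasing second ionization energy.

P > Si

After 1 electron has been removed, what remains? Si⁺ still has 3 valence electrons; P⁺ still has 4 valence electrons.
All are still removing valence electrons, so compare the +1 ions as you would atoms: IE_2 generally rises across a period (higher Z_eff) and falls down a group (larger shell), subject to the usual subshell exceptions.
Valence configurations: Si⁺ [Ne]3s²3p¹, P⁺ [Ne]3s²3p².
Tabulated IE_2 (kJ/mol): Si 1577, P 1907.
So the second ionization energies run Si < P.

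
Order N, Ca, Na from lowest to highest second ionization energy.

Ca, N, Na

After 1 electron has been removed, what remains? N⁺ still has 4 valence electrons; Ca⁺ still has 1 valence electron; Na⁺ is the bare [Ne] core.
Breaking into a closed-shell core is much more expensive than removing a leftover valence electron — Na has the largest IE_2 here.
Valence configurations: N⁺ [He]2s²2p², Ca⁺ [Ar]4s¹.
Approximate IE_2 values (kJ/mol): N 2856, Ca 1145, Na 4562.
So the second ionization energies run Ca < N < Na.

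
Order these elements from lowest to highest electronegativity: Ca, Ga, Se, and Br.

Ca is in period 4, group 2; Ga is in period 4, group 13; Se is in period 4, group 16; Br is in period 4, group 17.
Smaller atoms with higher effective nuclear charge are more electronegative.
All lie in period 4, so electronegativity increases left to right.
So from lowest to highest: Ca < Ga < Se < Br.

Ca, Ga, Se, Br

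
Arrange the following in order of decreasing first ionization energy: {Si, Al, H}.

H > Si > Al

H is in period 1, group 1; Al is in period 3, group 13; Si is in period 3, group 14.
Across a period the outer electron is held more tightly (higher IE₁); down a group it sits in a higher shell, more shielded, and comes off more easily.
These span different periods and groups, so the two trends combine.
Si > Al: Si lies to the right of Al in period 3, so the across-period effect alone puts Si higher.
H > Si: the two effects oppose for this pair; the down-group effect wins (1312 vs 786 kJ/mol).
Tabulated first ionization energy (kJ/mol): H 1312, Al 578, Si 786.
So from highest to lowest: H > Si > Al.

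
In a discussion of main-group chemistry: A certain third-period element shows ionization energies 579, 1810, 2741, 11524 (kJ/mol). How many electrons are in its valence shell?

3

Look for the largest jump between consecutive ionization energies: IE4/IE3 ≈ 4.2, far larger than any earlier ratio.
That jump marks the point where a core electron is being removed. So the atom has 3 valence electrons.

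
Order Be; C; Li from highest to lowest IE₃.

Be > Li > C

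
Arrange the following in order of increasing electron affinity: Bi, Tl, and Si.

Tl < Bi < Si

Si is in period 3, group 14; Tl is in period 6, group 13; Bi is in period 6, group 15.
Adding an electron releases more energy for atoms nearer the top right (short of the noble gases).
These span different periods and groups, so the two trends combine.
Bi > Tl: Bi lies to the right of Tl in period 6, so the across-period effect alone puts Bi higher.
Si > Bi: the two effects oppose for this pair; the down-group effect wins (134 vs 91 kJ/mol).
Tabulated electron affinity (kJ/mol): Si 134, Tl 19, Bi 91.
So from lowest to highest: Tl < Bi < Si.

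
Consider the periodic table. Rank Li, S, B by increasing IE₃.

Consider each +2 ion: Li²⁺ is already 1 electron into the core; S²⁺ still has 4 valence electrons; B²⁺ still has 1 valence electron.
Breaking into a closed-shell core is much more expensive than removing a leftover valence electron — Li has the largest IE_3 here.
Valence configurations: S²⁺ [Ne]3s²3p², B²⁺ [He]2s¹.
Tabulated IE_3 (kJ/mol): Li 11815, S 3357, B 3660.
Overall IE_3 order: S < B < Li.

S, B, Li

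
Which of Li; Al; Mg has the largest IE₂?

Li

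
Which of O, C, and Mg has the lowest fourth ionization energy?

C

Consider each +3 ion: O³⁺ still has 3 valence electrons; C³⁺ still has 1 valence electron; Mg³⁺ is already 1 electron into the core.
Pulling an electron out of a noble-gas core costs far more than removing a remaining valence electron, so Mg sits at the high end of IE_4.
Valence configurations: O³⁺ [He]2s²2p¹, C³⁺ [He]2s¹.
Approximate IE_4 values (kJ/mol): O 7469, C 6223, Mg 10543.
So the fourth ionization energies run C < O < Mg.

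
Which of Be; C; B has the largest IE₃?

Be

IE_3 is the cost of taking one more electron from the +2 cation: Be²⁺ is the bare [He] core; C²⁺ still has 2 valence electrons; B²⁺ still has 1 valence electron.
Pulling an electron out of a noble-gas core costs far more than removing a remaining valence electron, so Be sits at the high end of IE_3.
Valence configurations: C²⁺ [He]2s², B²⁺ [He]2s¹.
Tabulated IE_3 (kJ/mol): Be 14849, C 4620, B 3660.
Putting it together, IE_3: B < C < Be.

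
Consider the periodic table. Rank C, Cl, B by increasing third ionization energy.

IE_3 is the cost of taking one more electron from the +2 cation: C²⁺ still has 2 valence electrons; Cl²⁺ still has 5 valence electrons; B²⁺ still has 1 valence electron.
All are still removing valence electrons, so compare the +2 ions as you would atoms: IE_3 generally rises across a period (higher Z_eff) and falls down a group (larger shell), subject to the usual subshell exceptions.
Valence configurations: C²⁺ [He]2s², Cl²⁺ [Ne]3s²3p³, B²⁺ [He]2s¹.
Tabulated IE_3 (kJ/mol): C 4620, Cl 3822, B 3660.
Putting it together, IE_3: B < Cl < C.

B < Cl < C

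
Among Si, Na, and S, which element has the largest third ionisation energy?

IE_3 is the cost of taking one more electron from the +2 cation: Si²⁺ still has 2 valence electrons; Na²⁺ is already 1 electron into the core; S²⁺ still has 4 valence electrons.
Pulling an electron out of a noble-gas core costs far more than removing a remaining valence electron, so Na sits at the high end of IE_3.
Valence configurations: Si²⁺ [Ne]3s², S²⁺ [Ne]3s²3p².
Tabulated IE_3 (kJ/mol): Si 3232, Na 6910, S 3357.
So the third ionization energies run Si < S < Na.

Na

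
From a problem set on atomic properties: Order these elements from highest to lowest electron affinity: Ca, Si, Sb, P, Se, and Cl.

Cl > Se > Si > Sb > P > Ca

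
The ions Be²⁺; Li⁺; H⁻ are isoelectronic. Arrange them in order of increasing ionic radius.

Be²⁺, Li⁺, H⁻

All of these have 2 electrons, so size is governed by nuclear charge alone: the more protons, the stronger the pull on the same electron cloud, and the smaller the ion.
Nuclear charges: Be²⁺ (Z=4), Li⁺ (Z=3), H⁻ (Z=1).
Smallest to largest: Be²⁺ < Li⁺ < H⁻.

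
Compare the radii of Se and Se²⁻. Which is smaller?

Se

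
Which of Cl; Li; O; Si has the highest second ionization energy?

Li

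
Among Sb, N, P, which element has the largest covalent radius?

Sb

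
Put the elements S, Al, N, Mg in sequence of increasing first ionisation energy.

Al < Mg < S < N

N is in period 2, group 15; Mg is in period 3, group 2; Al is in period 3, group 13; S is in period 3, group 16.
First ionization energy rises across a period (greater Z_eff holds electrons more tightly) and falls down a group (valence electrons are farther from the nucleus).
Here both period and group differ, so the two effects have to be weighed against each other.
Mg > Al: this pair runs against the simple trend — see the exception note.
S > Mg: both are in period 3; the period trend gives S the larger value.
N > S: the two effects oppose for this pair; the down-group effect wins (1402 vs 1000 kJ/mol).
Note the exception: Mg has a higher first ionization energy than Al, contrary to the simple trend — Al's single 3p electron is easier to remove than one from Mg's filled 3s².
For reference (kJ/mol): N 1402, Mg 738, Al 578, S 1000.
So from lowest to highest: Al < Mg < S < N.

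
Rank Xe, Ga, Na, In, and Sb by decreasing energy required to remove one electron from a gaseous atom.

Xe, Sb, Ga, In, Na

Removing the outermost electron gets harder across a period and easier down a group.
Here both period and group differ, so the two effects have to be weighed against each other.
In > Na: the two effects oppose for this pair; the across-period effect wins (558 vs 496 kJ/mol).
Ga > In: they share group 13; the group trend gives Ga the larger value.
Sb > Ga: period and group pull opposite ways; the across-period shift dominates (831 vs 579 kJ/mol).
Xe > Sb: Xe lies to the right of Sb in period 5, so the across-period effect alone puts Xe higher.
For reference (kJ/mol): Na 496, Ga 579, In 558, Sb 831, Xe 1170.
So from highest to lowest: Xe > Sb > Ga > In > Na.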